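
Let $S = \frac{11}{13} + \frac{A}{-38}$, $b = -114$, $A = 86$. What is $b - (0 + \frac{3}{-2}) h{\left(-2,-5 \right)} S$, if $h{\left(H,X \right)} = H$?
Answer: $- \frac{6300}{13} \approx -484.62$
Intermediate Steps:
$S = - \frac{350}{247}$ ($S = \frac{11}{13} + \frac{86}{-38} = 11 \cdot \frac{1}{13} + 86 \left(- \frac{1}{38}\right) = \frac{11}{13} - \frac{43}{19} = - \frac{350}{247} \approx -1.417$)
$b - (0 + \frac{3}{-2}) h{\left(-2,-5 \right)} S = - 114 - (0 + \frac{3}{-2}) \left(-2\right) \left(- \frac{350}{247}\right) = - 114 - (0 + 3 \left(- \frac{1}{2}\right)) \left(-2\right) \left(- \frac{350}{247}\right) = - 114 - (0 - \frac{3}{2}) \left(-2\right) \left(- \frac{350}{247}\right) = - 114 \left(-1\right) \left(- \frac{3}{2}\right) \left(-2\right) \left(- \frac{350}{247}\right) = - 114 \cdot \frac{3}{2} \left(-2\right) \left(- \frac{350}{247}\right) = \left(-114\right) \left(-3\right) \left(- \frac{350}{247}\right) = 342 \left(- \frac{350}{247}\right) = - \frac{6300}{13}$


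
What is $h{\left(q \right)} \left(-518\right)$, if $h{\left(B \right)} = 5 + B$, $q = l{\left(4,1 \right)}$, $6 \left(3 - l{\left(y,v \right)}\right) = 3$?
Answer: $-3885$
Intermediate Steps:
$l{\left(y,v \right)} = \frac{5}{2}$ ($l{\left(y,v \right)} = 3 - \frac{1}{2} = \frac{5}{2}$)
$q = \frac{5}{2} \approx 2.5$
$h{\left(q \right)} \left(-518\right) = \left(5 + \frac{5}{2}\right) \left(-518\right) = \frac{15}{2} \left(-518\right) = -3885$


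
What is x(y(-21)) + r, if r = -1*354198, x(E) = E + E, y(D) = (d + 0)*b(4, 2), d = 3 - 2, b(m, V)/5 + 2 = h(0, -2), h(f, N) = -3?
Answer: -354248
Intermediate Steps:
b(m, V) = -25 (b(m, V) = -10 + 5*(-3) = -10 - 15 = -25)
d = 1
y(D) = -25 (y(D) = (1 + 0)*(-25) = 1*(-25) = -25)
x(E) = 2*E
r = -354198
x(y(-21)) + r = 2*(-25) - 354198 = -50 - 354198 = -354248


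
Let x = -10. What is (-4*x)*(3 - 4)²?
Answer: 40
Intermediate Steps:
(-4*x)*(3 - 4)² = (-4*(-10))*(3 - 4)² = 40*(-1)² = 40*1 = 40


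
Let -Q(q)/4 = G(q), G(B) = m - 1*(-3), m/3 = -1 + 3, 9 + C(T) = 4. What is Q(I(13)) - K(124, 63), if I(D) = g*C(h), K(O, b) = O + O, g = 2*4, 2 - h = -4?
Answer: -284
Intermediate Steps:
h = 6 (h = 2 - 1*(-4) = 2 + 4 = 6)
C(T) = -5 (C(T) = -9 + 4 = -5)
g = 8
K(O, b) = 2*O
I(D) = -40 (I(D) = 8*(-5) = -40)
m = 6 (m = 3*(-1 + 3) = 3*2 = 6)
G(B) = 9 (G(B) = 6 - 1*(-3) = 6 + 3 = 9)
Q(q) = -36 (Q(q) = -4*9 = -36)
Q(I(13)) - K(124, 63) = -36 - 2*124 = -36 - 1*248 = -36 - 248 = -284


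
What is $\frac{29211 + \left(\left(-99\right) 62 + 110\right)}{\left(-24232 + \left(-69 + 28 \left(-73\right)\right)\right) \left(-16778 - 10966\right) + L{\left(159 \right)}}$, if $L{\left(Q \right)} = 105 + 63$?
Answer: $\frac{23183}{730915848} \approx 3.1718 \cdot 10^{-5}$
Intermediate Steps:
$L{\left(Q \right)} = 168$
$\frac{29211 + \left(\left(-99\right) 62 + 110\right)}{\left(-24232 + \left(-69 + 28 \left(-73\right)\right)\right) \left(-16778 - 10966\right) + L{\left(159 \right)}} = \frac{29211 + \left(\left(-99\right) 62 + 110\right)}{\left(-24232 + \left(-69 + 28 \left(-73\right)\right)\right) \left(-16778 - 10966\right) + 168} = \frac{29211 + \left(-6138 + 110\right)}{\left(-24232 - 2113\right) \left(-27744\right) + 168} = \frac{29211 - 6028}{\left(-24232 - 2113\right) \left(-27744\right) + 168} = \frac{23183}{\left(-26345\right) \left(-27744\right) + 168} = \frac{23183}{730915680 + 168} = \frac{23183}{730915848}$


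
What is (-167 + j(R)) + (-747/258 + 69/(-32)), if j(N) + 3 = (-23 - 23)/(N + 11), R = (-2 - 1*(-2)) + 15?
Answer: -3162971/17888 ≈ -176.82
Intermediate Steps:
R = 15 (R = (-2 + 2) + 15 = 0 + 15 = 15)
j(N) = -3 - 46/(11 + N) (j(N) = -3 + (-23 - 23)/(N + 11) = -3 - 46/(11 + N))
(-167 + j(R)) + (-747/258 + 69/(-32)) = (-167 + (-79 - 3*15)/(11 + 15)) + (-747/258 + 69/(-32)) = (-167 + (-79 - 45)/26) + (-747*1/258 + 69*(-1/32)) = (-167 + (1/26)*(-124)) + (-249/86 - 69/32) = (-167 - 62/13) - 6951/1376 = -2233/13 - 6951/1376 = -3162971/17888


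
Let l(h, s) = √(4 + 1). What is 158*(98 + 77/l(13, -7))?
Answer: 15484 + 12166*√5/5 ≈ 20925.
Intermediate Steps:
l(h, s) = √5
158*(98 + 77/l(13, -7)) = 158*(98 + 77/(√5)) = 158*(98 + 77*(√5/5)) = 158*(98 + 77*√5/5) = 15484 + 12166*√5/5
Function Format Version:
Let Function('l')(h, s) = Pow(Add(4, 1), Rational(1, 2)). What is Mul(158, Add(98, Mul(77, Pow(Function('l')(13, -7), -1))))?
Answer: Add(15484, Mul(Rational(12166, 5), Pow(5, Rational(1, 2)))) ≈ 20925.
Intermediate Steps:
Function('l')(h, s) = Pow(5, Rational(1, 2))
Mul(158, Add(98, Mul(77, Pow(Function('l')(13, -7), -1)))) = Mul(158, Add(98, Mul(77, Pow(Pow(5, Rational(1, 2)), -1)))) = Mul(158, Add(98, Mul(77, Mul(Rational(1, 5), Pow(5, Rational(1, 2)))))) = Mul(158, Add(98, Mul(Rational(77, 5), Pow(5, Rational(1, 2))))) = Add(15484, Mul(Rational(12166, 5), Pow(5, Rational(1, 2))))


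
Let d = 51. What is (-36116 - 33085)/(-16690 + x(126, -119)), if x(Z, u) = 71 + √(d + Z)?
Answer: 1150051419/276190984 + 69201*√177/276190984 ≈ 4.1673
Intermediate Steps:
x(Z, u) = 71 + √(51 + Z)
(-36116 - 33085)/(-16690 + x(126, -119)) = (-36116 - 33085)/(-16690 + (71 + √(51 + 126))) = -69201/(-16690 + (71 + √177)) = -69201/(-16619 + √177)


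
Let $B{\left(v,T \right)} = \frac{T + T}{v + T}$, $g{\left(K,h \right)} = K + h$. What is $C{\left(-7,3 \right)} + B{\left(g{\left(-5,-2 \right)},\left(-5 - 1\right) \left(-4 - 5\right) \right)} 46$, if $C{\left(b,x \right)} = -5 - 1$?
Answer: $\frac{4686}{47} \approx 99.702$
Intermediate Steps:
$C{\left(b,x \right)} = -6$ ($C{\left(b,x \right)} = -5 - 1 = -6$)
$B{\left(v,T \right)} = \frac{2 T}{T + v}$
$C{\left(-7,3 \right)} + B{\left(g{\left(-5,-2 \right)},\left(-5 - 1\right) \left(-4 - 5\right) \right)} 46 = -6 + \frac{2 \left(-5 - 1\right) \left(-4 - 5\right)}{\left(-5 - 1\right) \left(-4 - 5\right) - 7} \cdot 46 = -6 + \frac{2 \left(\left(-6\right) \left(-9\right)\right)}{\left(-6\right) \left(-9\right) - 7} \cdot 46 = -6 + 2 \cdot 54 \frac{1}{54 - 7} \cdot 46 = -6 + 2 \cdot 54 \cdot \frac{1}{47} \cdot 46 = -6 + \frac{108}{47} \cdot 46 = -6 + \frac{4968}{47} = \frac{4686}{47}$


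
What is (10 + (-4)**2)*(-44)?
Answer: -1144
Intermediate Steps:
(10 + (-4)**2)*(-44) = (10 + 16)*(-44) = 26*(-44) = -1144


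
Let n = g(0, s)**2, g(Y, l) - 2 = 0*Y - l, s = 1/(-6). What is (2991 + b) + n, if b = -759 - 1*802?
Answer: 51649/36 ≈ 1434.7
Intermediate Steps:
s = -1/6 ≈ -0.16667
g(Y, l) = 2 - l (g(Y, l) = 2 + (0*Y - l) = 2 + (0 - l) = 2 - l)
b = -1561 (b = -759 - 802 = -1561)
n = 169/36 (n = (2 - 1*(-1/6))**2 = (2 + 1/6)**2 = (13/6)**2 = 169/36 ≈ 4.6944)
(2991 + b) + n = (2991 - 1561) + 169/36 = 1430 + 169/36 = 51649/36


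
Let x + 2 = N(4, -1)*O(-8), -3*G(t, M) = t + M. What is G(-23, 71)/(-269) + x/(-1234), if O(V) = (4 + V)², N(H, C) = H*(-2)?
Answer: 27357/165973 ≈ 0.16483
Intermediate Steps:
N(H, C) = -2*H
G(t, M) = -M/3 - t/3 (G(t, M) = -(t + M)/3 = -(M + t)/3 = -M/3 - t/3)
x = -130 (x = -2 + (-2*4)*(4 - 8)² = -2 - 8*(-4)² = -2 - 8*16 = -2 - 128 = -130)
G(-23, 71)/(-269) + x/(-1234) = (-⅓*71 - ⅓*(-23))/(-269) - 130/(-1234) = (-71/3 + 23/3)*(-1/269) - 130*(-1/1234) = -16*(-1/269) + 65/617 = 16/269 + 65/617 = 27357/165973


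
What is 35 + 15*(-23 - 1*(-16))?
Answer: -70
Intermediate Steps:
35 + 15*(-23 - 1*(-16)) = 35 + 15*(-23 + 16) = 35 + 15*(-7) = 35 - 105 = -70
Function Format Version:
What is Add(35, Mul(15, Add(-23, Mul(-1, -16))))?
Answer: -70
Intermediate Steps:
Add(35, Mul(15, Add(-23, Mul(-1, -16)))) = Add(35, Mul(15, Add(-23, 16))) = Add(35, Mul(15, -7)) = Add(35, -105) = -70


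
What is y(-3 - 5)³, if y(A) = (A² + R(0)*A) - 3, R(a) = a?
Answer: 226981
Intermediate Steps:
y(A) = -3 + A² (y(A) = (A² + 0*A) - 3 = (A² + 0) - 3 = A² - 3 = -3 + A²)
y(-3 - 5)³ = (-3 + (-3 - 5)²)³ = (-3 + (-8)²)³ = (-3 + 64)³ = 61³ = 226981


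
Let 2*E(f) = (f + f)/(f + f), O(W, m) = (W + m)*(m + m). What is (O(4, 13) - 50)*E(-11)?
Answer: 196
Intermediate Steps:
O(W, m) = 2*m*(W + m) (O(W, m) = (W + m)*(2*m) = 2*m*(W + m))
E(f) = 1/2 (E(f) = ((f + f)/(f + f))/2 = ((2*f)/((2*f)))/2 = ((2*f)*(1/(2*f)))/2 = (1/2)*1 = 1/2)
(O(4, 13) - 50)*E(-11) = (2*13*(4 + 13) - 50)*(1/2) = (2*13*17 - 50)*(1/2) = (442 - 50)*(1/2) = 392*(1/2) = 196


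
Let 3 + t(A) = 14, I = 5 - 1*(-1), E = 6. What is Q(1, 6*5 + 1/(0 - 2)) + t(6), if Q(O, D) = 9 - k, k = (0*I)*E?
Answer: 20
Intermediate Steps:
I = 6 (I = 5 + 1 = 6)
t(A) = 11 (t(A) = -3 + 14 = 11)
k = 0 (k = (0*6)*6 = 0*6 = 0)
Q(O, D) = 9 (Q(O, D) = 9 - 1*0 = 9 + 0 = 9)
Q(1, 6*5 + 1/(0 - 2)) + t(6) = 9 + 11 = 20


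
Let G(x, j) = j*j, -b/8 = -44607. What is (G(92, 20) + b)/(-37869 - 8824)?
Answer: -357256/46693 ≈ -7.6512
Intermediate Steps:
b = 356856 (b = -8*(-44607) = 356856)
G(x, j) = j**2
(G(92, 20) + b)/(-37869 - 8824) = (20**2 + 356856)/(-37869 - 8824) = (400 + 356856)/(-46693) = 357256*(-1/46693) = -357256/46693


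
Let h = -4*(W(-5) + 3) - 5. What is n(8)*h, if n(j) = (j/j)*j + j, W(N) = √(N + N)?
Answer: -272 - 64*I*√10 ≈ -272.0 - 202.39*I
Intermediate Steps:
W(N) = √2*√N (W(N) = √(2*N) = √2*√N)
h = -17 - 4*I*√10 (h = -4*(√2*√(-5) + 3) - 5 = -4*(√2*(I*√5) + 3) - 5 = -4*(I*√10 + 3) - 5 = -4*(3 + I*√10) - 5 = (-12 - 4*I*√10) - 5 = -17 - 4*I*√10 ≈ -17.0 - 12.649*I)
n(j) = 2*j (n(j) = 1*j + j = j + j = 2*j)
n(8)*h = (2*8)*(-17 - 4*I*√10) = 16*(-17 - 4*I*√10) = -272 - 64*I*√10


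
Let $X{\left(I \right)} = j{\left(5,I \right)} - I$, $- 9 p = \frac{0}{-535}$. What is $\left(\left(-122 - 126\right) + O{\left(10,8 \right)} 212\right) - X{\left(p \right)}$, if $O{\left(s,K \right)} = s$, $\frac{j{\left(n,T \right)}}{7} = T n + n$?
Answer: $1837$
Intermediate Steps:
$j{\left(n,T \right)} = 7 n + 7 T n$ ($j{\left(n,T \right)} = 7 \left(T n + n\right) = 7 \left(n + T n\right) = 7 n + 7 T n$)
$p = 0$ ($p = - \frac{0 \frac{1}{-535}}{9} = - \frac{0 \left(- \frac{1}{535}\right)}{9} = \left(- \frac{1}{9}\right) 0 = 0$)
$X{\left(I \right)} = 35 + 34 I$ ($X{\left(I \right)} = 7 \cdot 5 \left(1 + I\right) - I = \left(35 + 35 I\right) - I = 35 + 34 I$)
$\left(\left(-122 - 126\right) + O{\left(10,8 \right)} 212\right) - X{\left(p \right)} = \left(\left(-122 - 126\right) + 10 \cdot 212\right) - \left(35 + 34 \cdot 0\right) = \left(\left(-122 - 126\right) + 2120\right) - \left(35 + 0\right) = \left(-248 + 2120\right) - 35 = 1872 - 35 = 1837$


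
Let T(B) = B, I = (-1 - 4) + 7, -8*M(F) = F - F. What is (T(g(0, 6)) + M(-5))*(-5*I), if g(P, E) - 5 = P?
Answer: -50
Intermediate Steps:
M(F) = 0 (M(F) = -(F - F)/8 = -1/8*0 = 0)
g(P, E) = 5 + P
I = 2 (I = -5 + 7 = 2)
(T(g(0, 6)) + M(-5))*(-5*I) = ((5 + 0) + 0)*(-5*2) = (5 + 0)*(-10) = 5*(-10) = -50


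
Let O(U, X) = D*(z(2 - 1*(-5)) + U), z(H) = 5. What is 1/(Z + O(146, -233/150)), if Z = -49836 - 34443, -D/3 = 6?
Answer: -1/86997 ≈ -1.1495e-5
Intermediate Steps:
D = -18 (D = -3*6 = -18)
O(U, X) = -90 - 18*U (O(U, X) = -18*(5 + U) = -90 - 18*U)
Z = -84279
1/(Z + O(146, -233/150)) = 1/(-84279 + (-90 - 18*146)) = 1/(-84279 + (-90 - 2628)) = 1/(-84279 - 2718) = 1/(-86997) = -1/86997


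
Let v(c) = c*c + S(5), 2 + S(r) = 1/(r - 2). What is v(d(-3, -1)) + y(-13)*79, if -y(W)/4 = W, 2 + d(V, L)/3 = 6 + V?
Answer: 12346/3 ≈ 4115.3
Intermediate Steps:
d(V, L) = 12 + 3*V (d(V, L) = -6 + 3*(6 + V) = -6 + (18 + 3*V) = 12 + 3*V)
y(W) = -4*W
S(r) = -2 + 1/(-2 + r) (S(r) = -2 + 1/(r - 2) = -2 + 1/(-2 + r))
v(c) = -5/3 + c² (v(c) = c*c + (5 - 2*5)/(-2 + 5) = c² + (5 - 10)/3 = c² + (⅓)*(-5) = c² - 5/3 = -5/3 + c²)
v(d(-3, -1)) + y(-13)*79 = (-5/3 + (12 + 3*(-3))²) - 4*(-13)*79 = (-5/3 + (12 - 9)²) + 52*79 = (-5/3 + 3²) + 4108 = (-5/3 + 9) + 4108 = 22/3 + 4108 = 12346/3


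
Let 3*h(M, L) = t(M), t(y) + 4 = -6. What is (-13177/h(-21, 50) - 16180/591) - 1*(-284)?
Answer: 24879461/5910 ≈ 4209.7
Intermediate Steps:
t(y) = -10 (t(y) = -4 - 6 = -10)
h(M, L) = -10/3 (h(M, L) = (⅓)*(-10) = -10/3)
(-13177/h(-21, 50) - 16180/591) - 1*(-284) = (-13177/(-10/3) - 16180/591) - 1*(-284) = (-13177*(-3/10) - 16180*1/591) + 284 = (39531/10 - 16180/591) + 284 = 23201021/5910 + 284 = 24879461/5910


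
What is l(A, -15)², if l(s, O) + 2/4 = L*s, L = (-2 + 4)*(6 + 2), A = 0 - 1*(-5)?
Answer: 25281/4 ≈ 6320.3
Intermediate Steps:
A = 5 (A = 0 + 5 = 5)
L = 16 (L = 2*8 = 16)
l(s, O) = -½ + 16*s
l(A, -15)² = (-½ + 16*5)² = (-½ + 80)² = (159/2)² = 25281/4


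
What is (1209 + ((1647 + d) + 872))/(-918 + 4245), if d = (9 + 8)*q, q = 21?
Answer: 4085/3327 ≈ 1.2278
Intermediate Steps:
d = 357 (d = (9 + 8)*21 = 17*21 = 357)
(1209 + ((1647 + d) + 872))/(-918 + 4245) = (1209 + ((1647 + 357) + 872))/(-918 + 4245) = (1209 + (2004 + 872))/3327 = (1209 + 2876)*(1/3327) = 4085*(1/3327) = 4085/3327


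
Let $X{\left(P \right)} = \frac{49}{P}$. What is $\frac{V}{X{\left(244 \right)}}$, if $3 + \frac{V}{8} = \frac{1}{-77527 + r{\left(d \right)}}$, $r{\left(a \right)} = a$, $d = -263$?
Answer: $- \frac{227770096}{1905855} \approx -119.51$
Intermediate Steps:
$V = - \frac{933484}{38895}$ ($V = -24 + \frac{8}{-77527 - 263} = -24 + \frac{8}{-77790} = -24 + 8 \left(- \frac{1}{77790}\right) = -24 - \frac{4}{38895} = - \frac{933484}{38895} \approx -24.0$)
$\frac{V}{X{\left(244 \right)}} = - \frac{933484}{38895 \cdot \frac{49}{244}} = \left(- \frac{933484}{38895}\right) \frac{244}{49} = - \frac{227770096}{1905855}$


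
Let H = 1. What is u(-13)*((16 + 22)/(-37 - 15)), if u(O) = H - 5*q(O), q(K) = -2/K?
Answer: -57/338 ≈ -0.16864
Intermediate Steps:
u(O) = 1 + 10/O (u(O) = 1 - (-10)/O = 1 + 10/O)
u(-13)*((16 + 22)/(-37 - 15)) = ((10 - 13)/(-13))*((16 + 22)/(-37 - 15)) = (-1/13*(-3))*(38/(-52)) = 3*(38*(-1/52))/13 = (3/13)*(-19/26) = -57/338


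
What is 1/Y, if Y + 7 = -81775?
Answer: -1/81782 ≈ -1.2228e-5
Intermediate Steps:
Y = -81782 (Y = -7 - 81775 = -81782)
1/Y = 1/(-81782) = -1/81782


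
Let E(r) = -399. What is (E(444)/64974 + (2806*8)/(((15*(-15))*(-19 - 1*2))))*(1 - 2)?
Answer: -9909191/2088450 ≈ -4.7448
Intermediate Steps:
(E(444)/64974 + (2806*8)/(((15*(-15))*(-19 - 1*2))))*(1 - 2) = (-399/64974 + (2806*8)/(((15*(-15))*(-19 - 1*2))))*(1 - 2) = (-399*1/64974 + 22448/((-225*(-19 - 2))))*(-1) = (-19/3094 + 22448/((-225*(-21))))*(-1) = (-19/3094 + 22448/4725)*(-1) = (9909191/2088450)*(-1) = -9909191/2088450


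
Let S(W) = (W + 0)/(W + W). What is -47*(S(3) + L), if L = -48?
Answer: 4465/2 ≈ 2232.5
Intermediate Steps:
S(W) = ½ (S(W) = W/((2*W)) = W*(1/(2*W)) = ½)
-47*(S(3) + L) = -47*(½ - 48) = -47*(-95/2) = 4465/2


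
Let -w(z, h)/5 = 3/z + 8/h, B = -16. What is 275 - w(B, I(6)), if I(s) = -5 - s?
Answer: 47595/176 ≈ 270.43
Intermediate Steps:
w(z, h) = -40/h - 15/z (w(z, h) = -5*(3/z + 8/h) = -40/h - 15/z)
275 - w(B, I(6)) = 275 - (-40/(-5 - 1*6) - 15/(-16)) = 275 - (-40/(-5 - 6) - 15*(-1/16)) = 275 - (-40/(-11) + 15/16) = 275 - (-40*(-1/11) + 15/16) = 275 - (40/11 + 15/16) = 275 - 1*805/176 = 275 - 805/176 = 47595/176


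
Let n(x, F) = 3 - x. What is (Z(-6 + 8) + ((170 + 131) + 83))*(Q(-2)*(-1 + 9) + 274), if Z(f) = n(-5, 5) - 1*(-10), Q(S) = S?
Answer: 103716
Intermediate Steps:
Z(f) = 18 (Z(f) = (3 - 1*(-5)) - 1*(-10) = (3 + 5) + 10 = 8 + 10 = 18)
(Z(-6 + 8) + ((170 + 131) + 83))*(Q(-2)*(-1 + 9) + 274) = (18 + ((170 + 131) + 83))*(-2*(-1 + 9) + 274) = (18 + (301 + 83))*(-2*8 + 274) = (18 + 384)*(-16 + 274) = 402*258 = 103716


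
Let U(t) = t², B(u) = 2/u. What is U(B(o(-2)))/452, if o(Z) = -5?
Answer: 1/2825 ≈ 0.00035398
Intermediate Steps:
U(B(o(-2)))/452 = (2/(-5))²/452 = (2*(-⅕))²*(1/452) = (-⅖)²*(1/452) = (4/25)*(1/452) = 1/2825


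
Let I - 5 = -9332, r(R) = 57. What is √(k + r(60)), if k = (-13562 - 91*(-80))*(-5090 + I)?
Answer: √90567651 ≈ 9516.7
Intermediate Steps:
I = -9327 (I = 5 - 9332 = -9327)
k = 90567594 (k = (-13562 - 91*(-80))*(-5090 - 9327) = (-13562 + 7280)*(-14417) = -6282*(-14417) = 90567594)
√(k + r(60)) = √(90567594 + 57) = √90567651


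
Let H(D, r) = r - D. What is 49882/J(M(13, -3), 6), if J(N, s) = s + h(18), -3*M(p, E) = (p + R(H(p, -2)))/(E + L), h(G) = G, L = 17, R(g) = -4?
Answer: 24941/12 ≈ 2078.4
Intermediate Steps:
M(p, E) = -(-4 + p)/(3*(17 + E)) (M(p, E) = -(p - 4)/(3*(E + 17)) = -(-4 + p)/(3*(17 + E)))
J(N, s) = 18 + s (J(N, s) = s + 18 = 18 + s)
49882/J(M(13, -3), 6) = 49882/(18 + 6) = 49882/24 = 49882*(1/24) = 24941/12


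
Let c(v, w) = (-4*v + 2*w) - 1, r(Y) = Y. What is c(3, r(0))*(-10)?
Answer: 130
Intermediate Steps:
c(v, w) = -1 - 4*v + 2*w
c(3, r(0))*(-10) = (-1 - 4*3 + 2*0)*(-10) = (-1 - 12 + 0)*(-10) = -13*(-10) = 130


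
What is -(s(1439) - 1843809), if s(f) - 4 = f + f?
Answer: 1840927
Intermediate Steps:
s(f) = 4 + 2*f (s(f) = 4 + (f + f) = 4 + 2*f)
-(s(1439) - 1843809) = -((4 + 2*1439) - 1843809) = -((4 + 2878) - 1843809) = -(2882 - 1843809) = -1*(-1840927) = 1840927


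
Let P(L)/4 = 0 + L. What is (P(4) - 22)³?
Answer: -216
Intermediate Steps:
P(L) = 4*L (P(L) = 4*(0 + L) = 4*L)
(P(4) - 22)³ = (4*4 - 22)³ = (16 - 22)³ = (-6)³ = -216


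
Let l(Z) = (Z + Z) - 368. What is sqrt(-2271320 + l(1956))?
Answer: 8*I*sqrt(35434) ≈ 1505.9*I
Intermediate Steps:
l(Z) = -368 + 2*Z (l(Z) = 2*Z - 368 = -368 + 2*Z)
sqrt(-2271320 + l(1956)) = sqrt(-2271320 + (-368 + 2*1956)) = sqrt(-2271320 + (-368 + 3912)) = sqrt(-2271320 + 3544) = sqrt(-2267776) = 8*I*sqrt(35434)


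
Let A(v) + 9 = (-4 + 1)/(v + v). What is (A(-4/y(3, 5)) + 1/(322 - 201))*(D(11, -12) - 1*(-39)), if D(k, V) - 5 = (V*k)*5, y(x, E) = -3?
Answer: 68551/11 ≈ 6231.9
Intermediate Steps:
D(k, V) = 5 + 5*V*k (D(k, V) = 5 + (V*k)*5 = 5 + 5*V*k)
A(v) = -9 - 3/(2*v) (A(v) = -9 + (-4 + 1)/(v + v) = -9 - 3*1/(2*v) = -9 - 3/(2*v))
(A(-4/y(3, 5)) + 1/(322 - 201))*(D(11, -12) - 1*(-39)) = ((-9 - 3/(2*((-4/(-3))))) + 1/(322 - 201))*((5 + 5*(-12)*11) - 1*(-39)) = ((-9 - 3/(2*((-4*(-⅓))))) + 1/121)*((5 - 660) + 39) = ((-9 - 3/(2*4/3)) + 1/121)*(-655 + 39) = ((-9 - 3/2*¾) + 1/121)*(-616) = ((-9 - 9/8) + 1/121)*(-616) = (-81/8 + 1/121)*(-616) = -9793/968*(-616) = 68551/11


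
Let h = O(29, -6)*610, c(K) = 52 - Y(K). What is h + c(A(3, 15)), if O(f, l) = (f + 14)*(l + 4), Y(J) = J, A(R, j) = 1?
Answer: -52409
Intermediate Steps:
O(f, l) = (4 + l)*(14 + f) (O(f, l) = (14 + f)*(4 + l) = (4 + l)*(14 + f))
c(K) = 52 - K
h = -52460 (h = (56 + 4*29 + 14*(-6) + 29*(-6))*610 = (56 + 116 - 84 - 174)*610 = -86*610 = -52460)
h + c(A(3, 15)) = -52460 + (52 - 1*1) = -52460 + (52 - 1) = -52460 + 51 = -52409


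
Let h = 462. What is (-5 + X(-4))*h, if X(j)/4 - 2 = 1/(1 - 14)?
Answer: 16170/13 ≈ 1243.8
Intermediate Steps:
X(j) = 100/13 (X(j) = 8 + 4/(1 - 14) = 8 + 4/(-13) = 8 + 4*(-1/13) = 8 - 4/13 = 100/13)
(-5 + X(-4))*h = (-5 + 100/13)*462 = (35/13)*462 = 16170/13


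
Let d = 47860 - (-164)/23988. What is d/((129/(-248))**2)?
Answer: 17652660417344/99796077 ≈ 1.7689e+5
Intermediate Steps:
d = 287016461/5997 (d = 47860 - (-164)/23988 = 47860 - 1*(-41/5997) = 47860 + 41/5997 = 287016461/5997 ≈ 47860.)
d/((129/(-248))**2) = 287016461/(5997*((129/(-248))**2)) = 287016461/(5997*((129*(-1/248))**2)) = 287016461/(5997*((-129/248)**2)) = 287016461/(5997*(16641/61504)) = (287016461/5997)*(61504/16641) = 17652660417344/99796077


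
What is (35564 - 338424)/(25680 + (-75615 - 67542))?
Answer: 15940/6183 ≈ 2.5780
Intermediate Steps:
(35564 - 338424)/(25680 + (-75615 - 67542)) = -302860/(25680 - 143157) = -302860/(-117477) = -302860*(-1/117477) = 15940/6183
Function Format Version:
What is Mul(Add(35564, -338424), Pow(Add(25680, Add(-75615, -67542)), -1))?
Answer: Rational(15940, 6183) ≈ 2.5780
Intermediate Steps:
Mul(Add(35564, -338424), Pow(Add(25680, Add(-75615, -67542)), -1)) = Mul(-302860, Pow(Add(25680, -143157), -1)) = Mul(-302860, Pow(-117477, -1)) = Mul(-302860, Rational(-1, 117477)) = Rational(15940, 6183)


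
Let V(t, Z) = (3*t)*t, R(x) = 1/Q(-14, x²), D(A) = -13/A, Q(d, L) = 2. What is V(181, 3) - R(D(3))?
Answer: 196565/2 ≈ 98283.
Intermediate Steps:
R(x) = ½ (R(x) = 1/2 = ½)
V(t, Z) = 3*t²
V(181, 3) - R(D(3)) = 3*181² - 1*½ = 3*32761 - ½ = 98283 - ½ = 196565/2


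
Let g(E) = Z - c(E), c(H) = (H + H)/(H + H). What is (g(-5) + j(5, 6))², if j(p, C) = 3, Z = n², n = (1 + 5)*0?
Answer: 4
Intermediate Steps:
n = 0 (n = 6*0 = 0)
Z = 0 (Z = 0² = 0)
c(H) = 1 (c(H) = (2*H)/((2*H)) = (2*H)*(1/(2*H)) = 1)
g(E) = -1 (g(E) = 0 - 1*1 = 0 - 1 = -1)
(g(-5) + j(5, 6))² = (-1 + 3)² = 2² = 4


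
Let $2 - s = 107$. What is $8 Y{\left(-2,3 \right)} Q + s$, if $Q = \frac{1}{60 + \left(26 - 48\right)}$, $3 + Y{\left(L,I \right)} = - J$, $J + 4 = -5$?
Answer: $- \frac{1971}{19} \approx -103.74$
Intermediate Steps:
$J = -9$ ($J = -4 - 5 = -9$)
$s = -105$ ($s = 2 - 107 = -105$)
$Y{\left(L,I \right)} = 6$ ($Y{\left(L,I \right)} = -3 - -9 = -3 + 9 = 6$)
$Q = \frac{1}{38}$ ($Q = \frac{1}{60 - 22} = \frac{1}{38} \approx 0.026316$)
$8 Y{\left(-2,3 \right)} Q + s = 8 \cdot 6 \cdot \frac{1}{38} - 105 = 48 \cdot \frac{1}{38} - 105 = \frac{24}{19} - 105 = - \frac{1971}{19}$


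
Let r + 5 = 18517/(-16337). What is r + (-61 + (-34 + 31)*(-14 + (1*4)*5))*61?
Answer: -78828205/16337 ≈ -4825.1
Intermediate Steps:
r = -100202/16337 (r = -5 + 18517/(-16337) = -5 + 18517*(-1/16337) = -5 - 18517/16337 = -100202/16337 ≈ -6.1334)
r + (-61 + (-34 + 31)*(-14 + (1*4)*5))*61 = -100202/16337 + (-61 + (-34 + 31)*(-14 + (1*4)*5))*61 = -100202/16337 + (-61 - 3*(-14 + 4*5))*61 = -100202/16337 + (-61 - 3*(-14 + 20))*61 = -100202/16337 + (-61 - 3*6)*61 = -100202/16337 + (-61 - 18)*61 = -100202/16337 - 79*61 = -100202/16337 - 4819 = -78828205/16337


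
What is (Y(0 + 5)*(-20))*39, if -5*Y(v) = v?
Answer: 780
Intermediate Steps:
Y(v) = -v/5
(Y(0 + 5)*(-20))*39 = (-(0 + 5)/5*(-20))*39 = (-⅕*5*(-20))*39 = -1*(-20)*39 = 20*39 = 780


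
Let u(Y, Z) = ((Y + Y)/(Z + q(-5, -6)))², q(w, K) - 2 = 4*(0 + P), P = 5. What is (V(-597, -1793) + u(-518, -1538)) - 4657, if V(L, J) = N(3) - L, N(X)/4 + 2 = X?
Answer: -582540815/143641 ≈ -4055.5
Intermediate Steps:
N(X) = -8 + 4*X
q(w, K) = 22 (q(w, K) = 2 + 4*(0 + 5) = 2 + 4*5 = 2 + 20 = 22)
V(L, J) = 4 - L (V(L, J) = (-8 + 4*3) - L = (-8 + 12) - L = 4 - L)
u(Y, Z) = 4*Y²/(22 + Z)² (u(Y, Z) = ((Y + Y)/(Z + 22))² = ((2*Y)/(22 + Z))² = (2*Y/(22 + Z))² = 4*Y²/(22 + Z)²)
(V(-597, -1793) + u(-518, -1538)) - 4657 = ((4 - 1*(-597)) + 4*(-518)²/(22 - 1538)²) - 4657 = ((4 + 597) + 4*268324/(-1516)²) - 4657 = (601 + 4*268324*(1/2298256)) - 4657 = (601 + 67081/143641) - 4657 = 86395322/143641 - 4657 = -582540815/143641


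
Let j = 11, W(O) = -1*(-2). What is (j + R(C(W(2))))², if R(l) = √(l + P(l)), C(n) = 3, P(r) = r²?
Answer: 133 + 44*√3 ≈ 209.21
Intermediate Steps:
W(O) = 2
R(l) = √(l + l²)
(j + R(C(W(2))))² = (11 + √(3*(1 + 3)))² = (11 + √(3*4))² = (11 + √12)² = (11 + 2*√3)²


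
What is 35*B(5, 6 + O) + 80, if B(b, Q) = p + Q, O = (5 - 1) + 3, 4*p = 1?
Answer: 2175/4 ≈ 543.75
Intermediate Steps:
p = ¼ (p = (¼)*1 = ¼ ≈ 0.25000)
O = 7 (O = 4 + 3 = 7)
B(b, Q) = ¼ + Q
35*B(5, 6 + O) + 80 = 35*(¼ + (6 + 7)) + 80 = 35*(¼ + 13) + 80 = 35*(53/4) + 80 = 1855/4 + 80 = 2175/4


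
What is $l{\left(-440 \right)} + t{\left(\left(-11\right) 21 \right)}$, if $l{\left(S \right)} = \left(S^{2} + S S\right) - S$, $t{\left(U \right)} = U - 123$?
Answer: $387286$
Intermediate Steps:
$t{\left(U \right)} = -123 + U$
$l{\left(S \right)} = - S + 2 S^{2}$ ($l{\left(S \right)} = \left(S^{2} + S^{2}\right) - S = 2 S^{2} - S = - S + 2 S^{2}$)
$l{\left(-440 \right)} + t{\left(\left(-11\right) 21 \right)} = - 440 \left(-1 + 2 \left(-440\right)\right) - 354 = - 440 \left(-1 - 880\right) - 354 = \left(-440\right) \left(-881\right) - 354 = 387640 - 354 = 387286$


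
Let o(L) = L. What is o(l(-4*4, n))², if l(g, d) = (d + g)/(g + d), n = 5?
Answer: 1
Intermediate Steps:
l(g, d) = 1 (l(g, d) = (d + g)/(d + g) = 1)
o(l(-4*4, n))² = 1² = 1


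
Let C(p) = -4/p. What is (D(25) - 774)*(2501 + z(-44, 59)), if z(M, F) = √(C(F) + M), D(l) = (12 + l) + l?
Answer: -1780712 - 7120*I*√1534/59 ≈ -1.7807e+6 - 4726.5*I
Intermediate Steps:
D(l) = 12 + 2*l
z(M, F) = √(M - 4/F) (z(M, F) = √(-4/F + M) = √(M - 4/F))
(D(25) - 774)*(2501 + z(-44, 59)) = ((12 + 2*25) - 774)*(2501 + √(-44 - 4/59)) = ((12 + 50) - 774)*(2501 + √(-44 - 4*1/59)) = (62 - 774)*(2501 + √(-44 - 4/59)) = -712*(2501 + √(-2600/59)) = -712*(2501 + 10*I*√1534/59) = -1780712 - 7120*I*√1534/59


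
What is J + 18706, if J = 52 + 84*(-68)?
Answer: 13046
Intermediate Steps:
J = -5660 (J = 52 - 5712 = -5660)
J + 18706 = -5660 + 18706 = 13046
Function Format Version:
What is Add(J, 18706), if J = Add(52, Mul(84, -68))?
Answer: 13046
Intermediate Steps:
J = -5660 (J = Add(52, -5712) = -5660)
Add(J, 18706) = Add(-5660, 18706) = 13046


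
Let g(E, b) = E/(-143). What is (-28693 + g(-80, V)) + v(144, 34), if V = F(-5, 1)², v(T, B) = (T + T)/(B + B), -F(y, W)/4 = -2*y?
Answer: -69741027/2431 ≈ -28688.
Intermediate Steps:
F(y, W) = 8*y (F(y, W) = -(-8)*y = 8*y)
v(T, B) = T/B (v(T, B) = (2*T)/((2*B)) = (2*T)*(1/(2*B)) = T/B)
V = 1600 (V = (8*(-5))² = (-40)² = 1600)
g(E, b) = -E/143 (g(E, b) = E*(-1/143) = -E/143)
(-28693 + g(-80, V)) + v(144, 34) = (-28693 - 1/143*(-80)) + 144/34 = (-28693 + 80/143) + 144*(1/34) = -4103019/143 + 72/17 = -69741027/2431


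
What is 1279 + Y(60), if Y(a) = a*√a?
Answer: 1279 + 120*√15 ≈ 1743.8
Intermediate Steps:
Y(a) = a^(3/2)
1279 + Y(60) = 1279 + 60^(3/2) = 1279 + 120*√15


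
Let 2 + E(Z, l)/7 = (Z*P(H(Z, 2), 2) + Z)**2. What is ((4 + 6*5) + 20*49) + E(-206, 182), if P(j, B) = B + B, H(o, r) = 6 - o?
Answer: 7427300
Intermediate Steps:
P(j, B) = 2*B
E(Z, l) = -14 + 175*Z**2 (E(Z, l) = -14 + 7*(Z*(2*2) + Z)**2 = -14 + 7*(Z*4 + Z)**2 = -14 + 7*(4*Z + Z)**2 = -14 + 7*(5*Z)**2 = -14 + 7*(25*Z**2) = -14 + 175*Z**2)
((4 + 6*5) + 20*49) + E(-206, 182) = ((4 + 6*5) + 20*49) + (-14 + 175*(-206)**2) = ((4 + 30) + 980) + (-14 + 175*42436) = (34 + 980) + (-14 + 7426300) = 1014 + 7426286 = 7427300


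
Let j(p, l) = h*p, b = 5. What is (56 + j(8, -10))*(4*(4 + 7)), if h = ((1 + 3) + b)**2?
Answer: 30976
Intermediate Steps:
h = 81 (h = ((1 + 3) + 5)**2 = (4 + 5)**2 = 9**2 = 81)
j(p, l) = 81*p
(56 + j(8, -10))*(4*(4 + 7)) = (56 + 81*8)*(4*(4 + 7)) = (56 + 648)*(4*11) = 704*44 = 30976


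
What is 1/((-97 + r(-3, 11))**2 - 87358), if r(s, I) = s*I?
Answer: -1/70458 ≈ -1.4193e-5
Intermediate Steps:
r(s, I) = I*s
1/((-97 + r(-3, 11))**2 - 87358) = 1/((-97 + 11*(-3))**2 - 87358) = 1/((-97 - 33)**2 - 87358) = 1/((-130)**2 - 87358) = 1/(16900 - 87358) = 1/(-70458) = -1/70458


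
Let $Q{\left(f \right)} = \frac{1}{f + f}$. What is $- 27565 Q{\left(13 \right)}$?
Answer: $- \frac{27565}{26} \approx -1060.2$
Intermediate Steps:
$Q{\left(f \right)} = \frac{1}{2 f}$
$- 27565 Q{\left(13 \right)} = - 27565 \frac{1}{2 \cdot 13} = - 27565 \cdot \frac{1}{2} \cdot \frac{1}{13} = \left(-27565\right) \frac{1}{26} = - \frac{27565}{26}$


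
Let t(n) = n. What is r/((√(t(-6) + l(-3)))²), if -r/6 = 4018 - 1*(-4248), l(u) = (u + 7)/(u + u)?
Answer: 37197/5 ≈ 7439.4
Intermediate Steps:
l(u) = (7 + u)/(2*u) (l(u) = (7 + u)/((2*u)) = (7 + u)*(1/(2*u)) = (7 + u)/(2*u))
r = -49596 (r = -6*(4018 - 1*(-4248)) = -6*(4018 + 4248) = -6*8266 = -49596)
r/((√(t(-6) + l(-3)))²) = -49596/(-6 + (½)*(7 - 3)/(-3)) = -49596/(-6 + (½)*(-⅓)*4) = -49596/(-6 - ⅔) = -49596/((√(-20/3))²) = -49596/((2*I*√15/3)²) = -49596/(-20/3) = -49596*(-3/20) = 37197/5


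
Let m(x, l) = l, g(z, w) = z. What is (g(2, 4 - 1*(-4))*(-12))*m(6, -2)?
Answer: 48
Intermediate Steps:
(g(2, 4 - 1*(-4))*(-12))*m(6, -2) = (2*(-12))*(-2) = -24*(-2) = 48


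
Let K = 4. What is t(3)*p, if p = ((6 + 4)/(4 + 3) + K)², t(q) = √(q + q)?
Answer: 1444*√6/49 ≈ 72.185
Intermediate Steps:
t(q) = √2*√q (t(q) = √(2*q) = √2*√q)
p = 1444/49 (p = ((6 + 4)/(4 + 3) + 4)² = (10/7 + 4)² = (38/7)² = 1444/49 ≈ 29.469)
t(3)*p = (√2*√3)*(1444/49) = √6*(1444/49) = 1444*√6/49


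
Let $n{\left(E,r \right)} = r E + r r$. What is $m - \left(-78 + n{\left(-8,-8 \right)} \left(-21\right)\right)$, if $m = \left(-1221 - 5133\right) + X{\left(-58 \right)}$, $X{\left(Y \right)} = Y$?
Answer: $-3646$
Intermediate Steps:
$n{\left(E,r \right)} = r^{2} + E r$ ($n{\left(E,r \right)} = E r + r^{2} = r^{2} + E r$)
$m = -6412$ ($m = \left(-1221 - 5133\right) - 58 = -6354 - 58 = -6412$)
$m - \left(-78 + n{\left(-8,-8 \right)} \left(-21\right)\right) = -6412 - \left(-78 + - 8 \left(-8 - 8\right) \left(-21\right)\right) = -6412 - \left(-78 + \left(-8\right) \left(-16\right) \left(-21\right)\right) = -6412 - \left(-78 + 128 \left(-21\right)\right) = -6412 - \left(-78 - 2688\right) = -6412 - -2766 = -6412 + 2766 = -3646$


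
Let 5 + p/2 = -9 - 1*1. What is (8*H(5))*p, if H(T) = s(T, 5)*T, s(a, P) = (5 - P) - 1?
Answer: 1200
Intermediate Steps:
p = -30 (p = -10 + 2*(-9 - 1*1) = -10 + 2*(-9 - 1) = -10 + 2*(-10) = -10 - 20 = -30)
s(a, P) = 4 - P
H(T) = -T (H(T) = (4 - 1*5)*T = (4 - 5)*T = -T)
(8*H(5))*p = (8*(-1*5))*(-30) = (8*(-5))*(-30) = -40*(-30) = 1200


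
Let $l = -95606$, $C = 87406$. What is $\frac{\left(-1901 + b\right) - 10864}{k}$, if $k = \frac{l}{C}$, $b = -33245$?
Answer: $\frac{2010775030}{47803} \approx 42064.0$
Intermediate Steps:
$k = - \frac{47803}{43703}$ ($k = - \frac{95606}{87406} = \left(-95606\right) \frac{1}{87406} = - \frac{47803}{43703} \approx -1.0938$)
$\frac{\left(-1901 + b\right) - 10864}{k} = \frac{\left(-1901 - 33245\right) - 10864}{- \frac{47803}{43703}} = \left(-35146 - 10864\right) \left(- \frac{43703}{47803}\right) = \left(-46010\right) \left(- \frac{43703}{47803}\right) = \frac{2010775030}{47803}$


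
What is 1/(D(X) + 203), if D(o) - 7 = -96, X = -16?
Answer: 1/114 ≈ 0.0087719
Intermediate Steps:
D(o) = -89 (D(o) = 7 - 96 = -89)
1/(D(X) + 203) = 1/(-89 + 203) = 1/114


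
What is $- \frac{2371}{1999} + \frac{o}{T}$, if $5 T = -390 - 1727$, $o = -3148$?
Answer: $\frac{26444853}{4231883} \approx 6.249$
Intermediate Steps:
$T = - \frac{2117}{5}$ ($T = \frac{-390 - 1727}{5} = \frac{1}{5} \left(-2117\right) = - \frac{2117}{5} \approx -423.4$)
$- \frac{2371}{1999} + \frac{o}{T} = - \frac{2371}{1999} - \frac{3148}{- \frac{2117}{5}} = \left(-2371\right) \frac{1}{1999} - - \frac{15740}{2117} = - \frac{2371}{1999} + \frac{15740}{2117} = \frac{26444853}{4231883}$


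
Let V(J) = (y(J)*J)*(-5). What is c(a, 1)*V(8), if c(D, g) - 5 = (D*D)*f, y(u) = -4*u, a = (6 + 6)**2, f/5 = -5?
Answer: -663545600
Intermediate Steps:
f = -25 (f = 5*(-5) = -25)
a = 144 (a = 12**2 = 144)
c(D, g) = 5 - 25*D**2 (c(D, g) = 5 + (D*D)*(-25) = 5 + D**2*(-25) = 5 - 25*D**2)
V(J) = 20*J**2 (V(J) = ((-4*J)*J)*(-5) = -4*J**2*(-5) = 20*J**2)
c(a, 1)*V(8) = (5 - 25*144**2)*(20*8**2) = (5 - 25*20736)*(20*64) = (5 - 518400)*1280 = -518395*1280 = -663545600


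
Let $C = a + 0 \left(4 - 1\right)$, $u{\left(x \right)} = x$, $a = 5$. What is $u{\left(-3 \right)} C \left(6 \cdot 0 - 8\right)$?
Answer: $120$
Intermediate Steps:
$C = 5$ ($C = 5 + 0 \left(4 - 1\right) = 5 + 0 \cdot 3 = 5 + 0 = 5$)
$u{\left(-3 \right)} C \left(6 \cdot 0 - 8\right) = \left(-3\right) 5 \left(6 \cdot 0 - 8\right) = - 15 \left(0 - 8\right) = \left(-15\right) \left(-8\right) = 120$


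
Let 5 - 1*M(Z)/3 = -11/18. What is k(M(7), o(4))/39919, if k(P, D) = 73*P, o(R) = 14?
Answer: 7373/239514 ≈ 0.030783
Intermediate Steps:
M(Z) = 101/6 (M(Z) = 15 - (-33)/18 = 15 - 3*(-11/18) = 15 + 11/6 = 101/6)
k(M(7), o(4))/39919 = (73*(101/6))/39919 = (7373/6)*(1/39919) = 7373/239514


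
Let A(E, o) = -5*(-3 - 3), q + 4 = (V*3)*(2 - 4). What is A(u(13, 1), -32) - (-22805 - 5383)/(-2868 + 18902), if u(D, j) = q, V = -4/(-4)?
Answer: 254604/8017 ≈ 31.758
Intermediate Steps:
V = 1 (V = -4*(-¼) = 1)
q = -10 (q = -4 + (1*3)*(2 - 4) = -4 + 3*(-2) = -4 - 6 = -10)
u(D, j) = -10
A(E, o) = 30 (A(E, o) = -5*(-6) = 30)
A(u(13, 1), -32) - (-22805 - 5383)/(-2868 + 18902) = 30 - (-22805 - 5383)/(-2868 + 18902) = 30 - (-28188)/16034 = 30 - 1*(-14094/8017) = 30 + 14094/8017 = 254604/8017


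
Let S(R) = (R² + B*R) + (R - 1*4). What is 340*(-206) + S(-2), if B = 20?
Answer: -70082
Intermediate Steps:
S(R) = -4 + R² + 21*R (S(R) = (R² + 20*R) + (R - 1*4) = (R² + 20*R) + (R - 4) = (R² + 20*R) + (-4 + R) = -4 + R² + 21*R)
340*(-206) + S(-2) = 340*(-206) + (-4 + (-2)² + 21*(-2)) = -70040 + (-4 + 4 - 42) = -70040 - 42 = -70082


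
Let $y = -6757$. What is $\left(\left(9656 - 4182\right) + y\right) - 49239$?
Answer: $-50522$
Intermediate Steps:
$\left(\left(9656 - 4182\right) + y\right) - 49239 = \left(\left(9656 - 4182\right) - 6757\right) - 49239 = \left(5474 - 6757\right) - 49239 = -1283 - 49239 = -50522$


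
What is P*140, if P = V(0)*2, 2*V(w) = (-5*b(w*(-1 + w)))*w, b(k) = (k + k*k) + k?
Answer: 0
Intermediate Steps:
b(k) = k² + 2*k (b(k) = (k + k²) + k = k² + 2*k)
V(w) = -5*w²*(-1 + w)*(2 + w*(-1 + w))/2 (V(w) = ((-5*w*(-1 + w)*(2 + w*(-1 + w)))*w)/2 = (-5*w²*(-1 + w)*(2 + w*(-1 + w)))/2 = -5*w²*(-1 + w)*(2 + w*(-1 + w))/2)
P = 0 (P = -5/2*0²*(-1 + 0)*(2 + 0*(-1 + 0))*2 = -5/2*0*(-1)*(2 + 0*(-1))*2 = -5/2*0*(-1)*(2 + 0)*2 = -5/2*0*(-1)*2*2 = 0*2 = 0)
P*140 = 0*140 = 0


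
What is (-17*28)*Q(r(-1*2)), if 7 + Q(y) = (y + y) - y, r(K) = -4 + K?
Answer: 6188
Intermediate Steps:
Q(y) = -7 + y (Q(y) = -7 + ((y + y) - y) = -7 + (2*y - y) = -7 + y)
(-17*28)*Q(r(-1*2)) = (-17*28)*(-7 + (-4 - 1*2)) = -476*(-7 + (-4 - 2)) = -476*(-7 - 6) = -476*(-13) = 6188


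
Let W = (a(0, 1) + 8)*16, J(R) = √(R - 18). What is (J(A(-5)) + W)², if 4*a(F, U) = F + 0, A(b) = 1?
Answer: (128 + I*√17)² ≈ 16367.0 + 1055.5*I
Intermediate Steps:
J(R) = √(-18 + R)
a(F, U) = F/4 (a(F, U) = (F + 0)/4 = F/4)
W = 128 (W = ((¼)*0 + 8)*16 = (0 + 8)*16 = 8*16 = 128)
(J(A(-5)) + W)² = (√(-18 + 1) + 128)² = (√(-17) + 128)² = (I*√17 + 128)² = (128 + I*√17)²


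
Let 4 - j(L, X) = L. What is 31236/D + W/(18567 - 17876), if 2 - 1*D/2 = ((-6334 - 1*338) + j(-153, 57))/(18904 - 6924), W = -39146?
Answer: 25619128178/4211645 ≈ 6082.9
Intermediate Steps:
j(L, X) = 4 - L
D = 6095/1198 (D = 4 - 2*((-6334 - 1*338) + (4 - 1*(-153)))/(18904 - 6924) = 4 - 2*((-6334 - 338) + (4 + 153))/11980 = 4 - 2*(-6672 + 157)/11980 = 4 - (-13030)/11980 = 4 - 2*(-1303/2396) = 4 + 1303/1198 = 6095/1198 ≈ 5.0876)
31236/D + W/(18567 - 17876) = 31236/(6095/1198) - 39146/(18567 - 17876) = 31236*(1198/6095) - 39146/691 = 37420728/6095 - 39146*1/691 = 37420728/6095 - 39146/691 = 25619128178/4211645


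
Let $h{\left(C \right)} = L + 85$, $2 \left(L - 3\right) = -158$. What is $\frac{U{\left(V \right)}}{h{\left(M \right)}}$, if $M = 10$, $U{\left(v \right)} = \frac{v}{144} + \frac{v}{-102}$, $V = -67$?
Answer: $\frac{469}{22032} \approx 0.021287$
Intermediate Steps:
$L = -76$ ($L = 3 + \frac{1}{2} \left(-158\right) = 3 - 79 = -76$)
$U{\left(v \right)} = - \frac{7 v}{2448}$ ($U{\left(v \right)} = v \frac{1}{144} + v \left(- \frac{1}{102}\right) = \frac{v}{144} - \frac{v}{102} = - \frac{7 v}{2448}$)
$h{\left(C \right)} = 9$ ($h{\left(C \right)} = -76 + 85 = 9$)
$\frac{U{\left(V \right)}}{h{\left(M \right)}} = \frac{\left(- \frac{7}{2448}\right) \left(-67\right)}{9} = \frac{469}{2448} \cdot \frac{1}{9} = \frac{469}{22032}$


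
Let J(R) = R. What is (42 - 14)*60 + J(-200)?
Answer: 1480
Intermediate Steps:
(42 - 14)*60 + J(-200) = (42 - 14)*60 - 200 = 28*60 - 200 = 1680 - 200 = 1480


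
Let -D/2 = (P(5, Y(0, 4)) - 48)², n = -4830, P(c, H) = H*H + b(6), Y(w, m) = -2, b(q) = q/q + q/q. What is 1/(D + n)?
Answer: -1/8358 ≈ -0.00011965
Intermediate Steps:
b(q) = 2 (b(q) = 1 + 1 = 2)
P(c, H) = 2 + H² (P(c, H) = H*H + 2 = H² + 2 = 2 + H²)
D = -3528 (D = -2*((2 + (-2)²) - 48)² = -2*((2 + 4) - 48)² = -2*(6 - 48)² = -2*(-42)² = -2*1764 = -3528)
1/(D + n) = 1/(-3528 - 4830) = 1/(-8358) = -1/8358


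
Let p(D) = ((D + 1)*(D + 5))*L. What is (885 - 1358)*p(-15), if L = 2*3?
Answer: -397320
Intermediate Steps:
L = 6
p(D) = 6*(1 + D)*(5 + D) (p(D) = ((D + 1)*(D + 5))*6 = ((1 + D)*(5 + D))*6 = 6*(1 + D)*(5 + D))
(885 - 1358)*p(-15) = (885 - 1358)*(30 + 6*(-15)**2 + 36*(-15)) = -473*(30 + 6*225 - 540) = -473*(30 + 1350 - 540) = -473*840 = -397320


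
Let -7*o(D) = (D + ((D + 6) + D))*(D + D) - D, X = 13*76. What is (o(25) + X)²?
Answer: 170569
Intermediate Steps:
X = 988
o(D) = D/7 - 2*D*(6 + 3*D)/7 (o(D) = -((D + ((D + 6) + D))*(D + D) - D)/7 = -((D + ((6 + D) + D))*(2*D) - D)/7 = -((D + (6 + 2*D))*(2*D) - D)/7 = -((6 + 3*D)*(2*D) - D)/7 = -(2*D*(6 + 3*D) - D)/7 = -(-D + 2*D*(6 + 3*D))/7 = D/7 - 2*D*(6 + 3*D)/7)
(o(25) + X)² = (-⅐*25*(11 + 6*25) + 988)² = (-⅐*25*(11 + 150) + 988)² = (-⅐*25*161 + 988)² = (-575 + 988)² = 413² = 170569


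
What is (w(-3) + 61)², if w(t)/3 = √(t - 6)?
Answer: 3640 + 1098*I ≈ 3640.0 + 1098.0*I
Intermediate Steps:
w(t) = 3*√(-6 + t) (w(t) = 3*√(t - 6) = 3*√(-6 + t))
(w(-3) + 61)² = (3*√(-6 - 3) + 61)² = (3*√(-9) + 61)² = (3*(3*I) + 61)² = (9*I + 61)² = (61 + 9*I)²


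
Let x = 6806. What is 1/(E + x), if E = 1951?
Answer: 1/8757 ≈ 0.00011419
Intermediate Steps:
1/(E + x) = 1/(1951 + 6806) = 1/8757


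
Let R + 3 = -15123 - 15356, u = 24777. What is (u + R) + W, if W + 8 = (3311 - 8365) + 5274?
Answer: -5493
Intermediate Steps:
R = -30482 (R = -3 + (-15123 - 15356) = -3 - 30479 = -30482)
W = 212 (W = -8 + ((3311 - 8365) + 5274) = -8 + (-5054 + 5274) = -8 + 220 = 212)
(u + R) + W = (24777 - 30482) + 212 = -5705 + 212 = -5493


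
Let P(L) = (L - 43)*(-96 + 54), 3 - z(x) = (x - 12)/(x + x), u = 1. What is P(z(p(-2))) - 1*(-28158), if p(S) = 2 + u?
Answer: 29775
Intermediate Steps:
p(S) = 3 (p(S) = 2 + 1 = 3)
z(x) = 3 - (-12 + x)/(2*x) (z(x) = 3 - (x - 12)/(x + x) = 3 - (-12 + x)/(2*x))
P(L) = 1806 - 42*L (P(L) = (-43 + L)*(-42) = 1806 - 42*L)
P(z(p(-2))) - 1*(-28158) = (1806 - 42*(5/2 + 6/3)) - 1*(-28158) = (1806 - 42*(5/2 + 6*(1/3))) + 28158 = (1806 - 42*(5/2 + 2)) + 28158 = (1806 - 42*9/2) + 28158 = (1806 - 189) + 28158 = 1617 + 28158 = 29775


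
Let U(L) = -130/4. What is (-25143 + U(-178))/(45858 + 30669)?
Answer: -50351/153054 ≈ -0.32898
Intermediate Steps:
U(L) = -65/2 (U(L) = -130*1/4 = -65/2)
(-25143 + U(-178))/(45858 + 30669) = (-25143 - 65/2)/(45858 + 30669) = -50351/2/76527 = -50351/2*1/76527 = -50351/153054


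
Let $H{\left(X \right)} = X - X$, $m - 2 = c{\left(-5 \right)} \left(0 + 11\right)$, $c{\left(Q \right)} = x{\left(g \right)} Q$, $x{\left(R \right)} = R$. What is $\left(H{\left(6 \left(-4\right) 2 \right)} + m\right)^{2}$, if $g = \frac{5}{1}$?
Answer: $74529$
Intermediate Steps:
$g = 5$ ($g = 5 \cdot 1 = 5$)
$c{\left(Q \right)} = 5 Q$
$m = -273$ ($m = 2 + 5 \left(-5\right) \left(0 + 11\right) = 2 - 275 = -273$)
$H{\left(X \right)} = 0$
$\left(H{\left(6 \left(-4\right) 2 \right)} + m\right)^{2} = \left(0 - 273\right)^{2} = \left(-273\right)^{2} = 74529$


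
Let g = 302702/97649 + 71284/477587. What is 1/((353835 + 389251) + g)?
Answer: 46635892963/34654630685655208 ≈ 1.3457e-6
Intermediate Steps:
g = 151527351390/46635892963 (g = 302702*(1/97649) + 71284*(1/477587) = 302702/97649 + 71284/477587 = 151527351390/46635892963 ≈ 3.2492)
1/((353835 + 389251) + g) = 1/((353835 + 389251) + 151527351390/46635892963) = 1/(743086 + 151527351390/46635892963) = 1/(34654630685655208/46635892963) = 46635892963/34654630685655208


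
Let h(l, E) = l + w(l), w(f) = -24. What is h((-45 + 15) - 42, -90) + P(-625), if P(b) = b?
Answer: -721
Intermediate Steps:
h(l, E) = -24 + l (h(l, E) = l - 24 = -24 + l)
h((-45 + 15) - 42, -90) + P(-625) = (-24 + ((-45 + 15) - 42)) - 625 = (-24 + (-30 - 42)) - 625 = (-24 - 72) - 625 = -96 - 625 = -721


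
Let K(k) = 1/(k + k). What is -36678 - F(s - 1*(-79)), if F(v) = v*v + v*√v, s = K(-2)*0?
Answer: -42919 - 79*√79 ≈ -43621.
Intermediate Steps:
K(k) = 1/(2*k)
s = 0 (s = ((½)/(-2))*0 = ((½)*(-½))*0 = -¼*0 = 0)
F(v) = v² + v^(3/2)
-36678 - F(s - 1*(-79)) = -36678 - ((0 - 1*(-79))² + (0 - 1*(-79))^(3/2)) = -36678 - ((0 + 79)² + (0 + 79)^(3/2)) = -36678 - (79² + 79^(3/2)) = -36678 - (6241 + 79*√79) = -36678 + (-6241 - 79*√79) = -42919 - 79*√79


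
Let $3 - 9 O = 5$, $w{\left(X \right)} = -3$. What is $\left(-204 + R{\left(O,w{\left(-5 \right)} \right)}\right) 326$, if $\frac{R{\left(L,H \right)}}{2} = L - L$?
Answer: $-66504$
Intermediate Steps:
$O = - \frac{2}{9}$ ($O = \frac{1}{3} - \frac{5}{9} = - \frac{2}{9} \approx -0.22222$)
$R{\left(L,H \right)} = 0$ ($R{\left(L,H \right)} = 2 \left(L - L\right) = 2 \cdot 0 = 0$)
$\left(-204 + R{\left(O,w{\left(-5 \right)} \right)}\right) 326 = \left(-204 + 0\right) 326 = \left(-204\right) 326 = -66504$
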